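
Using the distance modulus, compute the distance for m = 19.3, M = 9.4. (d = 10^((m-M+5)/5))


d = 10^((m - M + 5)/5) = 10^((19.3 - 9.4 + 5)/5) = 954.9926

954.9926 pc


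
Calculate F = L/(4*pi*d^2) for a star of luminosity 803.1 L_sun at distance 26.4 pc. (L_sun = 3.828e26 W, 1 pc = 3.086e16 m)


F = L / (4*pi*d^2) = 3.074e+29 / (4*pi*(8.147e+17)^2) = 3.686e-08

3.686e-08 W/m^2


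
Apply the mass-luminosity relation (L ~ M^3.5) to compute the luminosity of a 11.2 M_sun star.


L/L_sun = (M/M_sun)^3.5 = 11.2^3.5 = 4701.7884

4701.7884 L_sun


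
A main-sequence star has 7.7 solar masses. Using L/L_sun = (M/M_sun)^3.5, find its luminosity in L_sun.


L/L_sun = (M/M_sun)^3.5 = 7.7^3.5 = 1266.8277

1266.8277 L_sun


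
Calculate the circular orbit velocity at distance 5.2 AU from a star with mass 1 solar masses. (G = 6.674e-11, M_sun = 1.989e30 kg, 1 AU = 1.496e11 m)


v = sqrt(GM/r) = sqrt(6.674e-11 * 1.989e+30 / 7.779e+11) = 13063.0029

13063.0029 m/s


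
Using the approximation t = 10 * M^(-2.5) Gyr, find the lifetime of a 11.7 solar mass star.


t = 10 * M^(-2.5) = 10 * 11.7^(-2.5) = 0.0214

0.0214 Gyr


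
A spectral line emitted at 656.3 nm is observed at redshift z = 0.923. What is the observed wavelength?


lam_obs = lam_emit * (1 + z) = 656.3 * (1 + 0.923) = 1262.0649

1262.0649 nm


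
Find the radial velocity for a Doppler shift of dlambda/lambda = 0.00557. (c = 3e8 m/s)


v = (dlambda/lambda) * c = 0.00557 * 3e8 = 1.671e+06

1.671e+06 m/s


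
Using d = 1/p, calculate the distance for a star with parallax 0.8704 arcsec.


d = 1/p = 1/0.8704 = 1.1489

1.1489 pc


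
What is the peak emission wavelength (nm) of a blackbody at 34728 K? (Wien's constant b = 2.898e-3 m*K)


lam_max = b / T = 2.898e-3 / 34728 = 8.345e-08 m = 83.4485 nm

83.4485 nm


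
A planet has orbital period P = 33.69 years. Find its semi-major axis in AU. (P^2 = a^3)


a = P^(2/3) = 33.69^(2/3) = 10.4312

10.4312 AU


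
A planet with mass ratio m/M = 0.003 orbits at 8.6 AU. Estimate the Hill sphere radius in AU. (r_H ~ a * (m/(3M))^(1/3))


r_H = a * (m/3M)^(1/3) = 8.6 * (0.003/3)^(1/3) = 0.86

0.86 AU


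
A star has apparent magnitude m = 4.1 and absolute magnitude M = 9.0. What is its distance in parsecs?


d = 10^((m - M + 5)/5) = 10^((4.1 - 9.0 + 5)/5) = 1.0471

1.0471 pc


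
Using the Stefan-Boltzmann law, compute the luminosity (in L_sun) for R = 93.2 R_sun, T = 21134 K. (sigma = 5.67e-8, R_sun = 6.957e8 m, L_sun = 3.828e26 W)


R = 93.2 * 6.957e8 m = 6.483924e+10 m. L = 4*pi*R^2*sigma*T^4 = 4*pi*(6.483924e+10)^2 * 5.67e-8 * 21134^4 = 5.975793295e+32 W. L/L_sun = 5.975793295e+32 / 3.828e26 = 1.561e+06

1.561e+06 L_sun


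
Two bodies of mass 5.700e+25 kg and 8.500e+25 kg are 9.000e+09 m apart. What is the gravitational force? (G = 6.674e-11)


F = G*m1*m2/r^2 = 6.674e-11 * 5.700e+25 * 8.500e+25 / (9.000e+09)^2 = 6.674e-11 * 4.845e+51 / 8.100e+19 = 3.992e+21

3.992e+21 N


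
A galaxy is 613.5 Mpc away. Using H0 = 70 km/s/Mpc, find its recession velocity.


v = H0 * d = 70 * 613.5 = 42945.0

42945.0 km/s


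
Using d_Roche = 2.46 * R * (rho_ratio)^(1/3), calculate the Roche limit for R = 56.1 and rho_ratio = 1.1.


d_Roche = 2.46 * 56.1 * 1.1^(1/3) = 142.4608

142.4608


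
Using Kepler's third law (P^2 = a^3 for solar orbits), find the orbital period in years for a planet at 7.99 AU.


P = a^(3/2) = 7.99^1.5 = 22.585

22.585 years


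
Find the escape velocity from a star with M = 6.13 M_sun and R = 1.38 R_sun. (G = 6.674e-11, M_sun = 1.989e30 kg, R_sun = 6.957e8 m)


M = 6.13 * 1.989e30 kg = 1.219257e+31 kg; R = 1.38 * 6.957e8 m = 9.60066e+08 m. v_esc = sqrt(2GM/R) = sqrt(2 * 6.674e-11 * 1.219257e+31 / 9.60066e+08) = 1.302e+06

1.302e+06 m/s


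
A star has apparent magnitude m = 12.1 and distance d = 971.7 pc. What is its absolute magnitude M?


M = m - 5*log10(d) + 5 = 12.1 - 5*log10(971.7) + 5 = 2.1623

2.1623


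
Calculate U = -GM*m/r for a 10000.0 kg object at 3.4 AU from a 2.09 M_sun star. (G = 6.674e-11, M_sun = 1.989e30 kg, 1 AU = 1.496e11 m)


M = 2.09 * 1.989e30 kg = 4.15701e+30 kg; r = 3.4 AU * 1.496e11 m/AU = 5.0864e+11 m. U = -GM*m/r = -(6.674e-11 * 4.15701e+30 * 10000.0) / 5.0864e+11 = -5.455e+12

-5.455e+12 J


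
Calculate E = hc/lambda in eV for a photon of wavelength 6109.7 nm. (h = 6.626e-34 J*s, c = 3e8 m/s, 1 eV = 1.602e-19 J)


E = hc/lambda = 6.626e-34 * 3e8 / 6.110e-06 = 3.254e-20 J = 0.2031 eV

0.2031 eV


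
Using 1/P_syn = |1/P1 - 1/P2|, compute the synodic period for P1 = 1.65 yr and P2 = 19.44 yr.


1/P_syn = |1/P1 - 1/P2| = |1/1.65 - 1/19.44| => P_syn = 1.803

1.803 years


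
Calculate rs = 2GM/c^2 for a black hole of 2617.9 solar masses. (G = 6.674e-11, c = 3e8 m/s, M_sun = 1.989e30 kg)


M = 2617.9 * 1.989e30 kg = 5.2070031e+33 kg. rs = 2GM/c^2 = 2 * 6.674e-11 * 5.2070031e+33 / (3e8)^2 = 7.723e+06

7.723e+06 m


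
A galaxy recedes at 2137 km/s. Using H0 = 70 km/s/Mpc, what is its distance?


d = v / H0 = 2137 / 70 = 30.5286

30.5286 Mpc


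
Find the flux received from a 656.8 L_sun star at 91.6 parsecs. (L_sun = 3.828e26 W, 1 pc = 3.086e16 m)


F = L / (4*pi*d^2) = 2.514e+29 / (4*pi*(2.827e+18)^2) = 2.504e-09

2.504e-09 W/m^2


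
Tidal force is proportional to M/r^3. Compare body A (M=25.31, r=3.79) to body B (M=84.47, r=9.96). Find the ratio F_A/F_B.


Ratio = (M1/r1^3) / (M2/r2^3) = (25.31/3.79^3) / (84.47/9.96^3) = 5.4381

5.4381


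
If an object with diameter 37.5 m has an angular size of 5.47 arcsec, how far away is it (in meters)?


D = size / theta_rad, theta_rad = 5.47 * pi/(180*3600) = 2.652e-05, D = 1.414e+06

1.414e+06 m


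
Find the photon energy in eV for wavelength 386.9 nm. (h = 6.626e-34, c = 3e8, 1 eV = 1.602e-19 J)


E = hc/lambda = 6.626e-34 * 3e8 / 3.869e-07 = 5.138e-19 J = 3.2071 eV

3.2071 eV


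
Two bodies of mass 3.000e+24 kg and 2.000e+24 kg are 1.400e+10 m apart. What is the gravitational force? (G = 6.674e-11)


F = G*m1*m2/r^2 = 6.674e-11 * 3.000e+24 * 2.000e+24 / (1.400e+10)^2 = 6.674e-11 * 6.000e+48 / 1.960e+20 = 2.043e+18

2.043e+18 N


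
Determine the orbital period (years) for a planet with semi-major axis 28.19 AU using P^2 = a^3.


P = a^(3/2) = 28.19^1.5 = 149.6727

149.6727 years


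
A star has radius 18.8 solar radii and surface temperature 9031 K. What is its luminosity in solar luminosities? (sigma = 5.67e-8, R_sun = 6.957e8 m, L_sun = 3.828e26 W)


R = 18.8 * 6.957e8 m = 1.307916e+10 m. L = 4*pi*R^2*sigma*T^4 = 4*pi*(1.307916e+10)^2 * 5.67e-8 * 9031^4 = 8.107668761e+29 W. L/L_sun = 8.107668761e+29 / 3.828e26 = 2117.9908

2117.9908 L_sun


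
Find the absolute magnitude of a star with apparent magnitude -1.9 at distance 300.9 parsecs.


M = m - 5*log10(d) + 5 = -1.9 - 5*log10(300.9) + 5 = -9.2921

-9.2921


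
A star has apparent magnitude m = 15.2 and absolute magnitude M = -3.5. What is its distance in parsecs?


d = 10^((m - M + 5)/5) = 10^((15.2 - -3.5 + 5)/5) = 54954.0874

54954.0874 pc


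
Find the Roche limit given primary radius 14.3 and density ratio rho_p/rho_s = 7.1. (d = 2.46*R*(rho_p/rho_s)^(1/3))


d_Roche = 2.46 * 14.3 * 7.1^(1/3) = 67.612

67.612


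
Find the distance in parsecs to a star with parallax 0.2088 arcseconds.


d = 1/p = 1/0.2088 = 4.7893

4.7893 pc


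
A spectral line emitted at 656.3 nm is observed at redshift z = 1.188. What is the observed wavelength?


lam_obs = lam_emit * (1 + z) = 656.3 * (1 + 1.188) = 1435.9844

1435.9844 nm


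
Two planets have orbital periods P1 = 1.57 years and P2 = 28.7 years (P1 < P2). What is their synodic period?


1/P_syn = |1/P1 - 1/P2| = |1/1.57 - 1/28.7| => P_syn = 1.6609

1.6609 years


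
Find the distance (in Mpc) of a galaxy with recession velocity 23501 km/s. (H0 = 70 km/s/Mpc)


d = v / H0 = 23501 / 70 = 335.7286

335.7286 Mpc


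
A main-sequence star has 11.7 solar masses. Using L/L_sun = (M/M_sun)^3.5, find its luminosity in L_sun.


L/L_sun = (M/M_sun)^3.5 = 11.7^3.5 = 5478.3593

5478.3593 L_sun


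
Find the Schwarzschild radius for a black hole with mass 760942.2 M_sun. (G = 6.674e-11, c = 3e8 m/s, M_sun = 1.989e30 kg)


M = 760942.2 * 1.989e30 kg = 1.513514036e+36 kg. rs = 2GM/c^2 = 2 * 6.674e-11 * 1.513514036e+36 / (3e8)^2 = 2.245e+09

2.245e+09 m


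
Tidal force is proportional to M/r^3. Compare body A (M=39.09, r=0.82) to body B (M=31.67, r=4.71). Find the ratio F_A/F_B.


Ratio = (M1/r1^3) / (M2/r2^3) = (39.09/0.82^3) / (31.67/4.71^3) = 233.9046

233.9046


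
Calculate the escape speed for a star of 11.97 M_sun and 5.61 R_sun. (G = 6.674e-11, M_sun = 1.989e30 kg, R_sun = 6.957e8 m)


M = 11.97 * 1.989e30 kg = 2.380833e+31 kg; R = 5.61 * 6.957e8 m = 3.902877e+09 m. v_esc = sqrt(2GM/R) = sqrt(2 * 6.674e-11 * 2.380833e+31 / 3.902877e+09) = 902360.6189

902360.6189 m/s


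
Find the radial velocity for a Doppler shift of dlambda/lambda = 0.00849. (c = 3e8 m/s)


v = (dlambda/lambda) * c = 0.00849 * 3e8 = 2.547e+06

2.547e+06 m/s


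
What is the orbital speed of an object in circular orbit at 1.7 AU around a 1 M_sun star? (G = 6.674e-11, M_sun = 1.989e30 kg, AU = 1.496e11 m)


v = sqrt(GM/r) = sqrt(6.674e-11 * 1.989e+30 / 2.543e+11) = 22846.5294

22846.5294 m/s


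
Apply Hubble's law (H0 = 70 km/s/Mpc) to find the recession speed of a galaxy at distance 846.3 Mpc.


v = H0 * d = 70 * 846.3 = 59241.0

59241.0 km/s


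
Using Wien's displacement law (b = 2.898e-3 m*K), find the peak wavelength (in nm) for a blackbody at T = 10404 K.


lam_max = b / T = 2.898e-3 / 10404 = 2.785e-07 m = 278.5467 nm

278.5467 nm


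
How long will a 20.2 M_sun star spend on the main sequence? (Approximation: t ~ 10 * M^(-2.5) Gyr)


t = 10 * M^(-2.5) = 10 * 20.2^(-2.5) = 0.0055

0.0055 Gyr


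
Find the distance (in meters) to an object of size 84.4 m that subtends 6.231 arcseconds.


D = size / theta_rad, theta_rad = 6.231 * pi/(180*3600) = 3.021e-05, D = 2.794e+06

2.794e+06 m


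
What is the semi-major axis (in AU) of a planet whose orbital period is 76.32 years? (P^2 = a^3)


a = P^(2/3) = 76.32^(2/3) = 17.9925

17.9925 AU


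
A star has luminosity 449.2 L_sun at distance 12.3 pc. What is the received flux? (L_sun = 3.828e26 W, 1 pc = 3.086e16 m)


F = L / (4*pi*d^2) = 1.720e+29 / (4*pi*(3.796e+17)^2) = 9.497e-08

9.497e-08 W/m^2


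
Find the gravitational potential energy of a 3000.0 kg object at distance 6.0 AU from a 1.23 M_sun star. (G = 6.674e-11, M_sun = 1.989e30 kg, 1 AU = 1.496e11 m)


M = 1.23 * 1.989e30 kg = 2.44647e+30 kg; r = 6.0 AU * 1.496e11 m/AU = 8.976e+11 m. U = -GM*m/r = -(6.674e-11 * 2.44647e+30 * 3000.0) / 8.976e+11 = -5.457e+11

-5.457e+11 J


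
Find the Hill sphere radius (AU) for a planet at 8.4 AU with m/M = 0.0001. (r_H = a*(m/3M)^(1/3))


r_H = a * (m/3M)^(1/3) = 8.4 * (0.0001/3)^(1/3) = 0.2703

0.2703 AU


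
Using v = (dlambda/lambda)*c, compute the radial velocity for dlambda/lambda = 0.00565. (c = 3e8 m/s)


v = (dlambda/lambda) * c = 0.00565 * 3e8 = 1.695e+06

1.695e+06 m/s


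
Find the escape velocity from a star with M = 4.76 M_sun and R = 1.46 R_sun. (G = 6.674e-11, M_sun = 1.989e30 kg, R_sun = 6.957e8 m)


M = 4.76 * 1.989e30 kg = 9.46764e+30 kg; R = 1.46 * 6.957e8 m = 1.015722e+09 m. v_esc = sqrt(2GM/R) = sqrt(2 * 6.674e-11 * 9.46764e+30 / 1.015722e+09) = 1.115e+06

1.115e+06 m/s


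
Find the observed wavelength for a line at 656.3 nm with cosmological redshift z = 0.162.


lam_obs = lam_emit * (1 + z) = 656.3 * (1 + 0.162) = 762.6206

762.6206 nm


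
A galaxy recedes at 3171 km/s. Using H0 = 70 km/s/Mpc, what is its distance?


d = v / H0 = 3171 / 70 = 45.3

45.3 Mpc


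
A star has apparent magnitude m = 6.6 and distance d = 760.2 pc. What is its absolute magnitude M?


M = m - 5*log10(d) + 5 = 6.6 - 5*log10(760.2) + 5 = -2.8046

-2.8046


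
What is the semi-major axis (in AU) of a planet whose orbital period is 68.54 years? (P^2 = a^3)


a = P^(2/3) = 68.54^(2/3) = 16.748

16.748 AU


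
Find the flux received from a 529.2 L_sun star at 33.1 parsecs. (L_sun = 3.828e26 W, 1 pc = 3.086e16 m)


F = L / (4*pi*d^2) = 2.026e+29 / (4*pi*(1.021e+18)^2) = 1.545e-08

1.545e-08 W/m^2


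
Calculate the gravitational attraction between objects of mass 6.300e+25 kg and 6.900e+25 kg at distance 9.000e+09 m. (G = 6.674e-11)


F = G*m1*m2/r^2 = 6.674e-11 * 6.300e+25 * 6.900e+25 / (9.000e+09)^2 = 6.674e-11 * 4.347e+51 / 8.100e+19 = 3.582e+21

3.582e+21 N


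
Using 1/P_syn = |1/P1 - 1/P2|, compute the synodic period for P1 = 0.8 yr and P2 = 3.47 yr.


1/P_syn = |1/P1 - 1/P2| = |1/0.8 - 1/3.47| => P_syn = 1.0397

1.0397 years


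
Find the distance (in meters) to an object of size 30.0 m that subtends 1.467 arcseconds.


D = size / theta_rad, theta_rad = 1.467 * pi/(180*3600) = 7.112e-06, D = 4.218e+06

4.218e+06 m


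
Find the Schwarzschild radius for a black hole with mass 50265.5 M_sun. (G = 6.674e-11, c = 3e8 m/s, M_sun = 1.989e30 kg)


M = 50265.5 * 1.989e30 kg = 9.99780795e+34 kg. rs = 2GM/c^2 = 2 * 6.674e-11 * 9.99780795e+34 / (3e8)^2 = 1.483e+08

1.483e+08 m


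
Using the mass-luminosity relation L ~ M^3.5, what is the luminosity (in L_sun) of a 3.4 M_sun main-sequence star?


L/L_sun = (M/M_sun)^3.5 = 3.4^3.5 = 72.473

72.473 L_sun


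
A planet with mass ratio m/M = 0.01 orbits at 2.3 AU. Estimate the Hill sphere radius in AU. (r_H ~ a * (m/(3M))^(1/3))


r_H = a * (m/3M)^(1/3) = 2.3 * (0.01/3)^(1/3) = 0.3436

0.3436 AU


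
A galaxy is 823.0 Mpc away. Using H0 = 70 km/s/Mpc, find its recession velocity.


v = H0 * d = 70 * 823.0 = 57610.0

57610.0 km/s


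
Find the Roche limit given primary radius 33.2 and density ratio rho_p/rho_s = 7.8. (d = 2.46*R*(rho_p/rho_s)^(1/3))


d_Roche = 2.46 * 33.2 * 7.8^(1/3) = 161.9713

161.9713


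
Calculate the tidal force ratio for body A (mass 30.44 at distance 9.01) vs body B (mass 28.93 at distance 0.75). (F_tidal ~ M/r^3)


Ratio = (M1/r1^3) / (M2/r2^3) = (30.44/9.01^3) / (28.93/0.75^3) = 6.069e-04

6.069e-04


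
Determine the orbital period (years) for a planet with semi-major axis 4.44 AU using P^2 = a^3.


P = a^(3/2) = 4.44^1.5 = 9.3557

9.3557 years


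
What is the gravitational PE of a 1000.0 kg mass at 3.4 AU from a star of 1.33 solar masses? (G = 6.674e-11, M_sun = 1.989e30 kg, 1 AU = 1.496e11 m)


M = 1.33 * 1.989e30 kg = 2.64537e+30 kg; r = 3.4 AU * 1.496e11 m/AU = 5.0864e+11 m. U = -GM*m/r = -(6.674e-11 * 2.64537e+30 * 1000.0) / 5.0864e+11 = -3.471e+11

-3.471e+11 J


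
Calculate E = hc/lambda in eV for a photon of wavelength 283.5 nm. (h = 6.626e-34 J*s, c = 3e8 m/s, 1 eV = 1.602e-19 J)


E = hc/lambda = 6.626e-34 * 3e8 / 2.835e-07 = 7.012e-19 J = 4.3768 eV

4.3768 eV


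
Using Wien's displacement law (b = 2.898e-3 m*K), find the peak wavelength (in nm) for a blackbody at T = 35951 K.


lam_max = b / T = 2.898e-3 / 35951 = 8.061e-08 m = 80.6097 nm

80.6097 nm


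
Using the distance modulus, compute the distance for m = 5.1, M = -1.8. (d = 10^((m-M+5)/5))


d = 10^((m - M + 5)/5) = 10^((5.1 - -1.8 + 5)/5) = 239.8833

239.8833 pc


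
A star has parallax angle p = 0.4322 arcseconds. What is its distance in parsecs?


d = 1/p = 1/0.4322 = 2.3137

2.3137 pc


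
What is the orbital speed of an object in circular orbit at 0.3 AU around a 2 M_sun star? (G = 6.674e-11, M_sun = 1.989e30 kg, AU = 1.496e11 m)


v = sqrt(GM/r) = sqrt(6.674e-11 * 3.978e+30 / 4.488e+10) = 76912.8787

76912.8787 m/s


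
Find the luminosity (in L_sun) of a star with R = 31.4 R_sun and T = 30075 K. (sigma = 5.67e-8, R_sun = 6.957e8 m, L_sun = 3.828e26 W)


R = 31.4 * 6.957e8 m = 2.184498e+10 m. L = 4*pi*R^2*sigma*T^4 = 4*pi*(2.184498e+10)^2 * 5.67e-8 * 30075^4 = 2.781754311e+32 W. L/L_sun = 2.781754311e+32 / 3.828e26 = 726686.0793

726686.0793 L_sun


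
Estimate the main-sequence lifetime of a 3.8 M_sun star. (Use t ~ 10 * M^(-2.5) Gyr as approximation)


t = 10 * M^(-2.5) = 10 * 3.8^(-2.5) = 0.3553

0.3553 Gyr


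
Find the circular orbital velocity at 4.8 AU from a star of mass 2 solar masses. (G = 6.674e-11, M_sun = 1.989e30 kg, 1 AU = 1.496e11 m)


v = sqrt(GM/r) = sqrt(6.674e-11 * 3.978e+30 / 7.181e+11) = 19228.2197

19228.2197 m/s


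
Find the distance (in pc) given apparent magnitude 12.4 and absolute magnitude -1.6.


d = 10^((m - M + 5)/5) = 10^((12.4 - -1.6 + 5)/5) = 6309.5734

6309.5734 pc


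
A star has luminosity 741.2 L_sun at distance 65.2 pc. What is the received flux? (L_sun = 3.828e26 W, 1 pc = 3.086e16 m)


F = L / (4*pi*d^2) = 2.837e+29 / (4*pi*(2.012e+18)^2) = 5.577e-09

5.577e-09 W/m^2


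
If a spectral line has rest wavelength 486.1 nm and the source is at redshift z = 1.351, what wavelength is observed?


lam_obs = lam_emit * (1 + z) = 486.1 * (1 + 1.351) = 1142.8211

1142.8211 nm


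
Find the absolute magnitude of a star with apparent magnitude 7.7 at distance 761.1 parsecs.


M = m - 5*log10(d) + 5 = 7.7 - 5*log10(761.1) + 5 = -1.7072

-1.7072


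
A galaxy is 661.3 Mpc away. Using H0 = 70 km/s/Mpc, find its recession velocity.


v = H0 * d = 70 * 661.3 = 46291.0

46291.0 km/s


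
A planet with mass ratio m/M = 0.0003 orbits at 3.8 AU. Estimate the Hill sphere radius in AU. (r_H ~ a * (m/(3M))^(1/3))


r_H = a * (m/3M)^(1/3) = 3.8 * (0.0003/3)^(1/3) = 0.1764

0.1764 AU


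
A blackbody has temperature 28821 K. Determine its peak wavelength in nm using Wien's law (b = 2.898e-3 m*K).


lam_max = b / T = 2.898e-3 / 28821 = 1.006e-07 m = 100.5517 nm

100.5517 nm


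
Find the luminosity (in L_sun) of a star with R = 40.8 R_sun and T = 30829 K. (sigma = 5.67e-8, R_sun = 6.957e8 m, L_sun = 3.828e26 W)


R = 40.8 * 6.957e8 m = 2.838456e+10 m. L = 4*pi*R^2*sigma*T^4 = 4*pi*(2.838456e+10)^2 * 5.67e-8 * 30829^4 = 5.185552157e+32 W. L/L_sun = 5.185552157e+32 / 3.828e26 = 1.355e+06

1.355e+06 L_sun


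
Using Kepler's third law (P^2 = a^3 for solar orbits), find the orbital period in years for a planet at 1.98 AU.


P = a^(3/2) = 1.98^1.5 = 2.7861

2.7861 years


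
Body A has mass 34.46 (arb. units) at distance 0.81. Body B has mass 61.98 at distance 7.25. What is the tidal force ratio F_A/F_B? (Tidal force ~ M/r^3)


Ratio = (M1/r1^3) / (M2/r2^3) = (34.46/0.81^3) / (61.98/7.25^3) = 398.6784

398.6784


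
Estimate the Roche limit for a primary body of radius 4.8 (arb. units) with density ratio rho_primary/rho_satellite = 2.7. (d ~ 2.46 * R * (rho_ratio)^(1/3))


d_Roche = 2.46 * 4.8 * 2.7^(1/3) = 16.4424

16.4424


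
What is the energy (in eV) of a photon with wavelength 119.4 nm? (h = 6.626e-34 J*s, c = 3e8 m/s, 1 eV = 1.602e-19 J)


E = hc/lambda = 6.626e-34 * 3e8 / 1.194e-07 = 1.665e-18 J = 10.3922 eV

10.3922 eV


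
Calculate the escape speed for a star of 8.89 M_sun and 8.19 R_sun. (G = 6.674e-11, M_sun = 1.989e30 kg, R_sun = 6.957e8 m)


M = 8.89 * 1.989e30 kg = 1.768221e+31 kg; R = 8.19 * 6.957e8 m = 5.697783e+09 m. v_esc = sqrt(2GM/R) = sqrt(2 * 6.674e-11 * 1.768221e+31 / 5.697783e+09) = 643610.9414

643610.9414 m/s


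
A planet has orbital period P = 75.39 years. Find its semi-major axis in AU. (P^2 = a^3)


a = P^(2/3) = 75.39^(2/3) = 17.8461

17.8461 AU


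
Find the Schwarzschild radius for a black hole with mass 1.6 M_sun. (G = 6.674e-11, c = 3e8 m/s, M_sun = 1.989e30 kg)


M = 1.6 * 1.989e30 kg = 3.1824e+30 kg. rs = 2GM/c^2 = 2 * 6.674e-11 * 3.1824e+30 / (3e8)^2 = 4719.8528

4719.8528 m


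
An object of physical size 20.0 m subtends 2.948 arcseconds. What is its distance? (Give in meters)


D = size / theta_rad, theta_rad = 2.948 * pi/(180*3600) = 1.429e-05, D = 1.399e+06

1.399e+06 m


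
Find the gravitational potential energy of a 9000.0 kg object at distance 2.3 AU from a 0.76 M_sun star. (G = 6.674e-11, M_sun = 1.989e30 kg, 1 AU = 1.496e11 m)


M = 0.76 * 1.989e30 kg = 1.51164e+30 kg; r = 2.3 AU * 1.496e11 m/AU = 3.4408e+11 m. U = -GM*m/r = -(6.674e-11 * 1.51164e+30 * 9000.0) / 3.4408e+11 = -2.639e+12

-2.639e+12 J


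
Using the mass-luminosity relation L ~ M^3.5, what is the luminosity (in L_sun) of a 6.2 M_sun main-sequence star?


L/L_sun = (M/M_sun)^3.5 = 6.2^3.5 = 593.4319

593.4319 L_sun


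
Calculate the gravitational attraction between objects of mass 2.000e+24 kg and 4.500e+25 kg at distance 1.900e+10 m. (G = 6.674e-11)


F = G*m1*m2/r^2 = 6.674e-11 * 2.000e+24 * 4.500e+25 / (1.900e+10)^2 = 6.674e-11 * 9.000e+49 / 3.610e+20 = 1.664e+19

1.664e+19 N


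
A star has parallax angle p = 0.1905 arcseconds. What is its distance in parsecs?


d = 1/p = 1/0.1905 = 5.2493

5.2493 pc


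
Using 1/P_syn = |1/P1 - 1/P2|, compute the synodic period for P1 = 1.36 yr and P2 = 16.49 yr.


1/P_syn = |1/P1 - 1/P2| = |1/1.36 - 1/16.49| => P_syn = 1.4822

1.4822 years


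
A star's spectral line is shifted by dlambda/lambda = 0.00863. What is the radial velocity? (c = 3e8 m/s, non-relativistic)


v = (dlambda/lambda) * c = 0.00863 * 3e8 = 2.589e+06

2.589e+06 m/s


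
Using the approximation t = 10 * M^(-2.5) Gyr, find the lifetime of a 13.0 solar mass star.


t = 10 * M^(-2.5) = 10 * 13.0^(-2.5) = 0.0164

0.0164 Gyr


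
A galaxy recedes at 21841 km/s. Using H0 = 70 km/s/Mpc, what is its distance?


d = v / H0 = 21841 / 70 = 312.0143

312.0143 Mpc


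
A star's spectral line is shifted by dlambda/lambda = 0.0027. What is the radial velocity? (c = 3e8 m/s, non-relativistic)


v = (dlambda/lambda) * c = 0.0027 * 3e8 = 810000.0

810000.0 m/s


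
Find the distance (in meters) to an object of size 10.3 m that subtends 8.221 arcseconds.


D = size / theta_rad, theta_rad = 8.221 * pi/(180*3600) = 3.986e-05, D = 258426.8951

258426.8951 m


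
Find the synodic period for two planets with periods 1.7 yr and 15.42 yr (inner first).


1/P_syn = |1/P1 - 1/P2| = |1/1.7 - 1/15.42| => P_syn = 1.9106

1.9106 years


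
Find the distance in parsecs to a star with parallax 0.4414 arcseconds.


d = 1/p = 1/0.4414 = 2.2655

2.2655 pc


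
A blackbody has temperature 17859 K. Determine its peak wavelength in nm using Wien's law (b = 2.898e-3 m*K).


lam_max = b / T = 2.898e-3 / 17859 = 1.623e-07 m = 162.2711 nm

162.2711 nm


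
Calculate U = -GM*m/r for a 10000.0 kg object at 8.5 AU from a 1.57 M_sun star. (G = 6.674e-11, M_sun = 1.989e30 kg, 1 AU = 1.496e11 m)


M = 1.57 * 1.989e30 kg = 3.12273e+30 kg; r = 8.5 AU * 1.496e11 m/AU = 1.2716e+12 m. U = -GM*m/r = -(6.674e-11 * 3.12273e+30 * 10000.0) / 1.2716e+12 = -1.639e+12

-1.639e+12 J


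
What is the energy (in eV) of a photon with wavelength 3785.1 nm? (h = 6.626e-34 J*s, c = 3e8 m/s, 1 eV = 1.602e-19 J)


E = hc/lambda = 6.626e-34 * 3e8 / 3.785e-06 = 5.252e-20 J = 0.3278 eV

0.3278 eV


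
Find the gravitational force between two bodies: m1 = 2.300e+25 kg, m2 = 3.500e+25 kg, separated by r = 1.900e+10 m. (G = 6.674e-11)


F = G*m1*m2/r^2 = 6.674e-11 * 2.300e+25 * 3.500e+25 / (1.900e+10)^2 = 6.674e-11 * 8.050e+50 / 3.610e+20 = 1.488e+20

1.488e+20 N


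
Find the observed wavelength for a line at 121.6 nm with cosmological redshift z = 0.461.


lam_obs = lam_emit * (1 + z) = 121.6 * (1 + 0.461) = 177.6576

177.6576 nm


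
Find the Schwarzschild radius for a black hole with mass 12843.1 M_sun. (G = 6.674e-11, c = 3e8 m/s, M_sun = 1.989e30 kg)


M = 12843.1 * 1.989e30 kg = 2.55449259e+34 kg. rs = 2GM/c^2 = 2 * 6.674e-11 * 2.55449259e+34 / (3e8)^2 = 3.789e+07

3.789e+07 m


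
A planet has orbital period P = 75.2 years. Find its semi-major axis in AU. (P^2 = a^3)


a = P^(2/3) = 75.2^(2/3) = 17.8161

17.8161 AU


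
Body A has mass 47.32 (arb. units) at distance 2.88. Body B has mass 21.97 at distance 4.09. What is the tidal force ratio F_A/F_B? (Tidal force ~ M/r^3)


Ratio = (M1/r1^3) / (M2/r2^3) = (47.32/2.88^3) / (21.97/4.09^3) = 6.1689

6.1689


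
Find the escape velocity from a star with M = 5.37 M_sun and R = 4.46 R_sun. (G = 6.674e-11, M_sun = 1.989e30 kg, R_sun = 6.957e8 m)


M = 5.37 * 1.989e30 kg = 1.068093e+31 kg; R = 4.46 * 6.957e8 m = 3.102822e+09 m. v_esc = sqrt(2GM/R) = sqrt(2 * 6.674e-11 * 1.068093e+31 / 3.102822e+09) = 677850.9396

677850.9396 m/s


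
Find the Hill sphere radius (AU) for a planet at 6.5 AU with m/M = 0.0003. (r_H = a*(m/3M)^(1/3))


r_H = a * (m/3M)^(1/3) = 6.5 * (0.0003/3)^(1/3) = 0.3017

0.3017 AU


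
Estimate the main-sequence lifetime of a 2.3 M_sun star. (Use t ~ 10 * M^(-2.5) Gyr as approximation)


t = 10 * M^(-2.5) = 10 * 2.3^(-2.5) = 1.2465

1.2465 Gyr


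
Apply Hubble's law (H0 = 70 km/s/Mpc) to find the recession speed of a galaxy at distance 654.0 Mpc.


v = H0 * d = 70 * 654.0 = 45780.0

45780.0 km/s


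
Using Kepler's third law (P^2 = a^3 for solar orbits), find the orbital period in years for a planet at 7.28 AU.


P = a^(3/2) = 7.28^1.5 = 19.6425

19.6425 years


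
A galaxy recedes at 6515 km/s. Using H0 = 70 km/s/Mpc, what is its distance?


d = v / H0 = 6515 / 70 = 93.0714

93.0714 Mpc


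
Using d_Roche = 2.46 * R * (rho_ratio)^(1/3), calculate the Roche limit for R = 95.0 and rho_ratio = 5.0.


d_Roche = 2.46 * 95.0 * 5.0^(1/3) = 399.6214

399.6214


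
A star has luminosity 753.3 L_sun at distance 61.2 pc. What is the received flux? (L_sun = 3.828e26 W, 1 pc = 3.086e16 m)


F = L / (4*pi*d^2) = 2.884e+29 / (4*pi*(1.889e+18)^2) = 6.433e-09

6.433e-09 W/m^2


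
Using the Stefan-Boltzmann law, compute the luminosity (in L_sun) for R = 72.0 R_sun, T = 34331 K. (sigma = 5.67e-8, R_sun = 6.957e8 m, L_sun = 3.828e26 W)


R = 72.0 * 6.957e8 m = 5.00904e+10 m. L = 4*pi*R^2*sigma*T^4 = 4*pi*(5.00904e+10)^2 * 5.67e-8 * 34331^4 = 2.483406067e+33 W. L/L_sun = 2.483406067e+33 / 3.828e26 = 6.487e+06

6.487e+06 L_sun


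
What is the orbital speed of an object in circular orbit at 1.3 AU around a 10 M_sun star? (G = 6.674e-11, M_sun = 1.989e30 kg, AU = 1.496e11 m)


v = sqrt(GM/r) = sqrt(6.674e-11 * 1.989e+31 / 1.945e+11) = 82617.6847

82617.6847 m/s


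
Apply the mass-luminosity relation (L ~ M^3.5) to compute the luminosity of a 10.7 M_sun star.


L/L_sun = (M/M_sun)^3.5 = 10.7^3.5 = 4007.2203

4007.2203 L_sun


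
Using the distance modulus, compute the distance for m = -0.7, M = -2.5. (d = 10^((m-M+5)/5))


d = 10^((m - M + 5)/5) = 10^((-0.7 - -2.5 + 5)/5) = 22.9087

22.9087 pc


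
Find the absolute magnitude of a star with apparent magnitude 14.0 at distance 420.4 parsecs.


M = m - 5*log10(d) + 5 = 14.0 - 5*log10(420.4) + 5 = 5.8817

5.8817


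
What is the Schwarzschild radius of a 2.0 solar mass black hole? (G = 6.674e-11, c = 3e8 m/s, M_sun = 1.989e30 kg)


M = 2.0 * 1.989e30 kg = 3.978e+30 kg. rs = 2GM/c^2 = 2 * 6.674e-11 * 3.978e+30 / (3e8)^2 = 5899.816

5899.816 m


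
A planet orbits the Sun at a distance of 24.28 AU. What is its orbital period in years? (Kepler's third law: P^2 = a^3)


P = a^(3/2) = 24.28^1.5 = 119.6391

119.6391 years


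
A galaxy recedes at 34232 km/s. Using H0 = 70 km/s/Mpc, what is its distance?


d = v / H0 = 34232 / 70 = 489.0286

489.0286 Mpc


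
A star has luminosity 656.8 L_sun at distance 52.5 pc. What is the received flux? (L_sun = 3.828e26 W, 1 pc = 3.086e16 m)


F = L / (4*pi*d^2) = 2.514e+29 / (4*pi*(1.620e+18)^2) = 7.622e-09

7.622e-09 W/m^2


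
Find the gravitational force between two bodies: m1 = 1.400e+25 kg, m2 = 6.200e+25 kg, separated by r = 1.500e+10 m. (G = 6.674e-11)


F = G*m1*m2/r^2 = 6.674e-11 * 1.400e+25 * 6.200e+25 / (1.500e+10)^2 = 6.674e-11 * 8.680e+50 / 2.250e+20 = 2.575e+20

2.575e+20 N


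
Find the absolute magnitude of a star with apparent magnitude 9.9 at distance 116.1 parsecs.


M = m - 5*log10(d) + 5 = 9.9 - 5*log10(116.1) + 5 = 4.5758

4.5758


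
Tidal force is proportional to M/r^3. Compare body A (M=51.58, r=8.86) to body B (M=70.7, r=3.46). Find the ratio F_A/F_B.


Ratio = (M1/r1^3) / (M2/r2^3) = (51.58/8.86^3) / (70.7/3.46^3) = 0.0434

0.0434


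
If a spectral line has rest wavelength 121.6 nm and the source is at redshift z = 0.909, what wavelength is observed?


lam_obs = lam_emit * (1 + z) = 121.6 * (1 + 0.909) = 232.1344

232.1344 nm


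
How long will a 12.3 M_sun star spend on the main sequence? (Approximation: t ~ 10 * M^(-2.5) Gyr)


t = 10 * M^(-2.5) = 10 * 12.3^(-2.5) = 0.0188

0.0188 Gyr


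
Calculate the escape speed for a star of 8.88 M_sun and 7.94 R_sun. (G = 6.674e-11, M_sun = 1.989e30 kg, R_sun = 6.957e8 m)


M = 8.88 * 1.989e30 kg = 1.766232e+31 kg; R = 7.94 * 6.957e8 m = 5.523858e+09 m. v_esc = sqrt(2GM/R) = sqrt(2 * 6.674e-11 * 1.766232e+31 / 5.523858e+09) = 653297.0853

653297.0853 m/s


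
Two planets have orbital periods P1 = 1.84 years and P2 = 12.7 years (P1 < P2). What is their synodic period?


1/P_syn = |1/P1 - 1/P2| = |1/1.84 - 1/12.7| => P_syn = 2.1517

2.1517 years


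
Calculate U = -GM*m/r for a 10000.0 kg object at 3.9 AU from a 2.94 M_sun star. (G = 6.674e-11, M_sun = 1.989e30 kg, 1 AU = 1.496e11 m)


M = 2.94 * 1.989e30 kg = 5.84766e+30 kg; r = 3.9 AU * 1.496e11 m/AU = 5.8344e+11 m. U = -GM*m/r = -(6.674e-11 * 5.84766e+30 * 10000.0) / 5.8344e+11 = -6.689e+12

-6.689e+12 J


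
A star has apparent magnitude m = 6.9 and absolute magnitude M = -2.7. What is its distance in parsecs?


d = 10^((m - M + 5)/5) = 10^((6.9 - -2.7 + 5)/5) = 831.7638

831.7638 pc


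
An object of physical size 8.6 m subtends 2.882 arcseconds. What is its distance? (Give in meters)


D = size / theta_rad, theta_rad = 2.882 * pi/(180*3600) = 1.397e-05, D = 615502.1977

615502.1977 m


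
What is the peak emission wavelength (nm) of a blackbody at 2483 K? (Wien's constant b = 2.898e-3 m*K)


lam_max = b / T = 2.898e-3 / 2483 = 1.167e-06 m = 1167.1365 nm

1167.1365 nm


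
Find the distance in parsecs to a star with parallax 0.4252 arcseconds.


d = 1/p = 1/0.4252 = 2.3518

2.3518 pc


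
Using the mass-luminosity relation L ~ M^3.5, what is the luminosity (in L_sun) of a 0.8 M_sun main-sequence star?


L/L_sun = (M/M_sun)^3.5 = 0.8^3.5 = 0.4579

0.4579 L_sun


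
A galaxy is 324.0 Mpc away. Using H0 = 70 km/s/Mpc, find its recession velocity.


v = H0 * d = 70 * 324.0 = 22680.0

22680.0 km/s


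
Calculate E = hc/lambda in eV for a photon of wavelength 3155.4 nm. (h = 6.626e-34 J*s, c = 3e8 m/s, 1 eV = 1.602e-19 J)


E = hc/lambda = 6.626e-34 * 3e8 / 3.155e-06 = 6.300e-20 J = 0.3932 eV

0.3932 eV


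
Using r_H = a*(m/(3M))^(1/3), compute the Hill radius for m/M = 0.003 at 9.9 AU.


r_H = a * (m/3M)^(1/3) = 9.9 * (0.003/3)^(1/3) = 0.99

0.99 AU


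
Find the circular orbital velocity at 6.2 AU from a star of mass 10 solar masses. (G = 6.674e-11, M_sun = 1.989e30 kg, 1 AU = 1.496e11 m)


v = sqrt(GM/r) = sqrt(6.674e-11 * 1.989e+31 / 9.275e+11) = 37831.0897

37831.0897 m/s


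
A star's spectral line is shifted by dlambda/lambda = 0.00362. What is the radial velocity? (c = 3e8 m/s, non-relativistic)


v = (dlambda/lambda) * c = 0.00362 * 3e8 = 1.086e+06

1.086e+06 m/s


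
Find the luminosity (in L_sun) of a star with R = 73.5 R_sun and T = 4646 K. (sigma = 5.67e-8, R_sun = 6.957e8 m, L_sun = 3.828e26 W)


R = 73.5 * 6.957e8 m = 5.113395e+10 m. L = 4*pi*R^2*sigma*T^4 = 4*pi*(5.113395e+10)^2 * 5.67e-8 * 4646^4 = 8.680173973e+29 W. L/L_sun = 8.680173973e+29 / 3.828e26 = 2267.5481

2267.5481 L_sun


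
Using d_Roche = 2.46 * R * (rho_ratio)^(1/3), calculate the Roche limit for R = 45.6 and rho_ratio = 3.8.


d_Roche = 2.46 * 45.6 * 3.8^(1/3) = 175.0496

175.0496


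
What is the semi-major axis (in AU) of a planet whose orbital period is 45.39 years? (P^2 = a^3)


a = P^(2/3) = 45.39^(2/3) = 12.7245

12.7245 AU


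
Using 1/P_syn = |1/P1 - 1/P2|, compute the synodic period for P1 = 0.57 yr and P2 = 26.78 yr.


1/P_syn = |1/P1 - 1/P2| = |1/0.57 - 1/26.78| => P_syn = 0.5824

0.5824 years


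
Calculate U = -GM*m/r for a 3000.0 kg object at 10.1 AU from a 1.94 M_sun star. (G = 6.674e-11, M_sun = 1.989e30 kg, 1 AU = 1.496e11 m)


M = 1.94 * 1.989e30 kg = 3.85866e+30 kg; r = 10.1 AU * 1.496e11 m/AU = 1.51096e+12 m. U = -GM*m/r = -(6.674e-11 * 3.85866e+30 * 3000.0) / 1.51096e+12 = -5.113e+11

-5.113e+11 J


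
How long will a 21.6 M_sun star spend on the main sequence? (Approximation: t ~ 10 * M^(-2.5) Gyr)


t = 10 * M^(-2.5) = 10 * 21.6^(-2.5) = 0.0046

0.0046 Gyr


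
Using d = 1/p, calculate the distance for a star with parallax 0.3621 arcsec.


d = 1/p = 1/0.3621 = 2.7617

2.7617 pc


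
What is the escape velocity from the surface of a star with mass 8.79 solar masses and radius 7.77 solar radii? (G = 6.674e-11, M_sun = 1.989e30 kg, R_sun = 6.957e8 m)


M = 8.79 * 1.989e30 kg = 1.748331e+31 kg; R = 7.77 * 6.957e8 m = 5.405589e+09 m. v_esc = sqrt(2GM/R) = sqrt(2 * 6.674e-11 * 1.748331e+31 / 5.405589e+09) = 657049.996

657049.996 m/s


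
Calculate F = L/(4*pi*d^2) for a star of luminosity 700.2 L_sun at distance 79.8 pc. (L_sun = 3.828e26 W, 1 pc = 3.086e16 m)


F = L / (4*pi*d^2) = 2.680e+29 / (4*pi*(2.463e+18)^2) = 3.517e-09

3.517e-09 W/m^2


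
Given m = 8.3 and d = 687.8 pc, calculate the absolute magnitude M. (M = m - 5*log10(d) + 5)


M = m - 5*log10(d) + 5 = 8.3 - 5*log10(687.8) + 5 = -0.8873

-0.8873


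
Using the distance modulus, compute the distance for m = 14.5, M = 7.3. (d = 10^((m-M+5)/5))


d = 10^((m - M + 5)/5) = 10^((14.5 - 7.3 + 5)/5) = 275.4229

275.4229 pc


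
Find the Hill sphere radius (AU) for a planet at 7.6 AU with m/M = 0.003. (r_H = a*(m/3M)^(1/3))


r_H = a * (m/3M)^(1/3) = 7.6 * (0.003/3)^(1/3) = 0.76

0.76 AU


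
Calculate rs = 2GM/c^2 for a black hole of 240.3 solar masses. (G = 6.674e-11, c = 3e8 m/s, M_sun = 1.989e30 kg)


M = 240.3 * 1.989e30 kg = 4.779567e+32 kg. rs = 2GM/c^2 = 2 * 6.674e-11 * 4.779567e+32 / (3e8)^2 = 708862.8924

708862.8924 m


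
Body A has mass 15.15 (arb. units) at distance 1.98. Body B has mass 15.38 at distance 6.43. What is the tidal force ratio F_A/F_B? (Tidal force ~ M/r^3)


Ratio = (M1/r1^3) / (M2/r2^3) = (15.15/1.98^3) / (15.38/6.43^3) = 33.736

33.736


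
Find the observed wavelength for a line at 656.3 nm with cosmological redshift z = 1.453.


lam_obs = lam_emit * (1 + z) = 656.3 * (1 + 1.453) = 1609.9039

1609.9039 nm


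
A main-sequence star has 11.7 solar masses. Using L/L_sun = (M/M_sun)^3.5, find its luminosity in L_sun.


L/L_sun = (M/M_sun)^3.5 = 11.7^3.5 = 5478.3593

5478.3593 L_sun


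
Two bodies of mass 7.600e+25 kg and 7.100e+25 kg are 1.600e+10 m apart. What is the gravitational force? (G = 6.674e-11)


F = G*m1*m2/r^2 = 6.674e-11 * 7.600e+25 * 7.100e+25 / (1.600e+10)^2 = 6.674e-11 * 5.396e+51 / 2.560e+20 = 1.407e+21

1.407e+21 N


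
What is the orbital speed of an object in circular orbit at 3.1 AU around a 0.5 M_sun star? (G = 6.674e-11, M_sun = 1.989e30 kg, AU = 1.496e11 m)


v = sqrt(GM/r) = sqrt(6.674e-11 * 9.945e+29 / 4.638e+11) = 11963.241

11963.241 m/s


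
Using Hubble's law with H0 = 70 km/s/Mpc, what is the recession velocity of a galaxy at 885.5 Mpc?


v = H0 * d = 70 * 885.5 = 61985.0

61985.0 km/s


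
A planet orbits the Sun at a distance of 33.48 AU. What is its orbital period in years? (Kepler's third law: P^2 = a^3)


P = a^(3/2) = 33.48^1.5 = 193.7217

193.7217 years


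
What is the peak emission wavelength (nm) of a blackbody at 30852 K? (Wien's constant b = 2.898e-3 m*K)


lam_max = b / T = 2.898e-3 / 30852 = 9.393e-08 m = 93.9323 nm

93.9323 nm


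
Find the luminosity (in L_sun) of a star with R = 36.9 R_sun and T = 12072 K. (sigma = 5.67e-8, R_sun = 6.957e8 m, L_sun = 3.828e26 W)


R = 36.9 * 6.957e8 m = 2.567133e+10 m. L = 4*pi*R^2*sigma*T^4 = 4*pi*(2.567133e+10)^2 * 5.67e-8 * 12072^4 = 9.972557958e+30 W. L/L_sun = 9.972557958e+30 / 3.828e26 = 26051.6143

26051.6143 L_sun


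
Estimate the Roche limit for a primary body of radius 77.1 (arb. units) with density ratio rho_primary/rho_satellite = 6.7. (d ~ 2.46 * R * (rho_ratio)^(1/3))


d_Roche = 2.46 * 77.1 * 6.7^(1/3) = 357.559

357.559


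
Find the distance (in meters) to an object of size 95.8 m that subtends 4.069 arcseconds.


D = size / theta_rad, theta_rad = 4.069 * pi/(180*3600) = 1.973e-05, D = 4.856e+06

4.856e+06 m


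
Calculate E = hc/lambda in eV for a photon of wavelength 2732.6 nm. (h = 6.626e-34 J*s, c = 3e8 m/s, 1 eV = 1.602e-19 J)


E = hc/lambda = 6.626e-34 * 3e8 / 2.733e-06 = 7.274e-20 J = 0.4541 eV

0.4541 eV


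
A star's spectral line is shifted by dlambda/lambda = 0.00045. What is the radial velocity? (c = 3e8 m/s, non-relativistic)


v = (dlambda/lambda) * c = 0.00045 * 3e8 = 135000.0

135000.0 m/s


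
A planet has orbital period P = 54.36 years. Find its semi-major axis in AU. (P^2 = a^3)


a = P^(2/3) = 54.36^(2/3) = 14.35

14.35 AU


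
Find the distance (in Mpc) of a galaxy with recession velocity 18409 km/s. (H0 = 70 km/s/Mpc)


d = v / H0 = 18409 / 70 = 262.9857

262.9857 Mpc


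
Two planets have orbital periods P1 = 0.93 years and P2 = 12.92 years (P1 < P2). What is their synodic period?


1/P_syn = |1/P1 - 1/P2| = |1/0.93 - 1/12.92| => P_syn = 1.0021

1.0021 years


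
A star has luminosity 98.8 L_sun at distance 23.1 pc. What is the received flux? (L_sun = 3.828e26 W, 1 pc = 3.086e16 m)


F = L / (4*pi*d^2) = 3.782e+28 / (4*pi*(7.129e+17)^2) = 5.922e-09

5.922e-09 W/m^2


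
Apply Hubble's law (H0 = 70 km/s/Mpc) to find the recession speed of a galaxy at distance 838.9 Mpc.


v = H0 * d = 70 * 838.9 = 58723.0

58723.0 km/s


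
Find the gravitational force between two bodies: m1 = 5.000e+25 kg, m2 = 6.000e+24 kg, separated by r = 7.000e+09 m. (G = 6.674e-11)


F = G*m1*m2/r^2 = 6.674e-11 * 5.000e+25 * 6.000e+24 / (7.000e+09)^2 = 6.674e-11 * 3.000e+50 / 4.900e+19 = 4.086e+20

4.086e+20 N


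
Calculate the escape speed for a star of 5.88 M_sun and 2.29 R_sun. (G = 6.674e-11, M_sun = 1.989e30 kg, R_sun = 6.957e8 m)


M = 5.88 * 1.989e30 kg = 1.169532e+31 kg; R = 2.29 * 6.957e8 m = 1.593153e+09 m. v_esc = sqrt(2GM/R) = sqrt(2 * 6.674e-11 * 1.169532e+31 / 1.593153e+09) = 989886.5213

989886.5213 m/s


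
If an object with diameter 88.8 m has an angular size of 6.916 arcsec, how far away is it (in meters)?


D = size / theta_rad, theta_rad = 6.916 * pi/(180*3600) = 3.353e-05, D = 2.648e+06

2.648e+06 m


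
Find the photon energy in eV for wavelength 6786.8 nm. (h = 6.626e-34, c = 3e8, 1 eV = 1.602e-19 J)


E = hc/lambda = 6.626e-34 * 3e8 / 6.787e-06 = 2.929e-20 J = 0.1828 eV

0.1828 eV


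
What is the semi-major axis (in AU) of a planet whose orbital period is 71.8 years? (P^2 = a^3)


a = P^(2/3) = 71.8^(2/3) = 17.2749

17.2749 AU


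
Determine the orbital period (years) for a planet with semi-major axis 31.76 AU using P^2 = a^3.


P = a^(3/2) = 31.76^1.5 = 178.9867

178.9867 years


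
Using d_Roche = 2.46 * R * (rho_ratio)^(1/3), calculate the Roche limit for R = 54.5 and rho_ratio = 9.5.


d_Roche = 2.46 * 54.5 * 9.5^(1/3) = 283.9484

283.9484


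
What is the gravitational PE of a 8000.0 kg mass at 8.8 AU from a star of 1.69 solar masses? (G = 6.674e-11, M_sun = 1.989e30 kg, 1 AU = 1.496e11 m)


M = 1.69 * 1.989e30 kg = 3.36141e+30 kg; r = 8.8 AU * 1.496e11 m/AU = 1.31648e+12 m. U = -GM*m/r = -(6.674e-11 * 3.36141e+30 * 8000.0) / 1.31648e+12 = -1.363e+12

-1.363e+12 J
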